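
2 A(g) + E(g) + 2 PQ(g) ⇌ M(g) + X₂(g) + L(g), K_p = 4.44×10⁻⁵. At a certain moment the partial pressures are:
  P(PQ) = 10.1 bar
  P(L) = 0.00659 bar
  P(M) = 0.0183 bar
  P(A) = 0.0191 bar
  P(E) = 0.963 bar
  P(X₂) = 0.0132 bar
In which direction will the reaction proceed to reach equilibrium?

no net change (already at equilibrium)

Q_p = P(M)·P(X₂)·P(L) / (P(A)²·P(E)·P(PQ)²) = (0.0183)·(0.0132)·(0.00659) / ((0.0191)²·(0.963)·(10.1)²) = 4.44×10⁻⁵
Q_p = 4.44×10⁻⁵ = K_p, so the system is already at equilibrium.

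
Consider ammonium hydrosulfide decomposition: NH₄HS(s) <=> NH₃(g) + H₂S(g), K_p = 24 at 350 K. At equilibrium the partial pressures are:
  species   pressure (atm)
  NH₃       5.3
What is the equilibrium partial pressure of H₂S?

(NH₄HS is a pure solid — omitted from K_p.)
At equilibrium, K_p = P(NH₃)·P(H₂S) = 24.
(5.3)·(P(H₂S)) = 24
P(H₂S) = 4.53 = 4.5 atm

P(H₂S) = 4.5 atm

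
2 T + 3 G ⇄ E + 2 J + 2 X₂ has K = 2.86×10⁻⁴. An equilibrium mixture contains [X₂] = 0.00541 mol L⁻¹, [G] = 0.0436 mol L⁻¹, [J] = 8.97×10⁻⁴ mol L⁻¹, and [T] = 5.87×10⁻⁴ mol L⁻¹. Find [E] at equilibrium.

At equilibrium, K = [E]·[J]²·[X₂]² / ([T]²·[G]³) = 2.86×10⁻⁴.
([E])·(8.97×10⁻⁴)²·(0.00541)² / ((5.87×10⁻⁴)²·(0.0436)³) = 2.86×10⁻⁴
[E] = 3.47×10⁻⁴ mol L⁻¹

[E] = 3.47×10⁻⁴ mol L⁻¹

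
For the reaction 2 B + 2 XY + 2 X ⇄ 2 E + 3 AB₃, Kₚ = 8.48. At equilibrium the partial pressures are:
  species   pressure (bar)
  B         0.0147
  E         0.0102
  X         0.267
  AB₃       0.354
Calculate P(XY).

P(XY) = 0.188 bar

At equilibrium, Kₚ = P(E)²·P(AB₃)³ / (P(B)²·P(XY)²·P(X)²) = 8.48.
(0.0102)²·(0.354)³ / ((0.0147)²·(P(XY))²·(0.267)²) = 8.48
P(XY)² = 0.0353 ⇒ P(XY) = 0.188 bar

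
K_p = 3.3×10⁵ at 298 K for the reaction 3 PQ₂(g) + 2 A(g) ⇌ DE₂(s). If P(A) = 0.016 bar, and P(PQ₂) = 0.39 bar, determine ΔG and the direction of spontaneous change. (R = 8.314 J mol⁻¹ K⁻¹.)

ΔG = -3.99 kJ/mol; the forward reaction is spontaneous

(DE₂ is a pure solid — omitted from Q_p.)
Q_p = 1 / (P(PQ₂)³·P(A)²) = 1 / ((0.39)³·(0.016)²) = 65900
ΔG = RT ln(Q_p/K_p) = (8.314 J mol⁻¹ K⁻¹)(298 K) × ln(65900/3.3×10⁵)
   = (2.478 kJ/mol)(-1.611) = -3.99 kJ/mol
ΔG < 0, so the forward reaction is spontaneous (proceeds forward).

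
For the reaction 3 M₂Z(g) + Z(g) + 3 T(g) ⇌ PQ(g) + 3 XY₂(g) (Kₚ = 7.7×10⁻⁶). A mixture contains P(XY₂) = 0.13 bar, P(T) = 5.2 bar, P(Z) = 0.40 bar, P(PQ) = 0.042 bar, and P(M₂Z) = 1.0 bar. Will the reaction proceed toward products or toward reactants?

Qₚ = P(PQ)·P(XY₂)³ / (P(M₂Z)³·P(Z)·P(T)³) = (0.042)·(0.13)³ / ((1.0)³·(0.40)·(5.2)³) = 1.6×10⁻⁶
Qₚ = 1.6×10⁻⁶ < Kₚ = 7.7×10⁻⁶, so the forward reaction proceeds.

toward products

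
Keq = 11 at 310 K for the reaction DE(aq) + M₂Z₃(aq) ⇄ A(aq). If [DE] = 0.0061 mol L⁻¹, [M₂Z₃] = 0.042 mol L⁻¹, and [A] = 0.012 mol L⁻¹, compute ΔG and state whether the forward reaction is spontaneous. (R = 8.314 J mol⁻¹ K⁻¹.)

Q = [A] / ([DE]·[M₂Z₃]) = (0.012) / ((0.0061)·(0.042)) = 46.8
ΔG = RT ln(Q/Keq) = (8.314 J mol⁻¹ K⁻¹)(310 K) × ln(46.8/11)
   = (2.577 kJ/mol)(1.448) = 3.73 kJ/mol
ΔG > 0, so the forward reaction is non-spontaneous (proceeds in reverse).

ΔG = 3.73 kJ/mol; the forward reaction is non-spontaneous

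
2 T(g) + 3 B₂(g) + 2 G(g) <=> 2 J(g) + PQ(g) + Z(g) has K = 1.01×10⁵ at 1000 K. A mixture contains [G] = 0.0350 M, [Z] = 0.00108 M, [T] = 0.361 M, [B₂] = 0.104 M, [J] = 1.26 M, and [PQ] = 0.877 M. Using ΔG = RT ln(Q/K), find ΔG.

ΔG = -20.7 kJ/mol

Q = [J]²·[PQ]·[Z] / ([T]²·[B₂]³·[G]²) = (1.26)²·(0.877)·(0.00108) / ((0.361)²·(0.104)³·(0.0350)²) = 8370
ΔG = RT ln(Q/K) = (8.314 J mol⁻¹ K⁻¹)(1000 K) × ln(8370/1.01×10⁵)
   = (8.314 kJ/mol)(-2.490) = -20.7 kJ/mol
ΔG < 0, so the forward reaction is spontaneous (proceeds forward).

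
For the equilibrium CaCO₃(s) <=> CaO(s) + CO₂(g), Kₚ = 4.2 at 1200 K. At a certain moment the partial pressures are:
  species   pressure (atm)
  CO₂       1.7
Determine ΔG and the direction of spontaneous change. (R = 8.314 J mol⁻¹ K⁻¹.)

(CaCO₃, CaO are pure solids — omitted from Qₚ.)
Qₚ = P(CO₂) = 1.70
ΔG = RT ln(Qₚ/Kₚ) = (8.314 J mol⁻¹ K⁻¹)(1200 K) × ln(1.70/4.2)
   = (9.977 kJ/mol)(-0.9045) = -9.02 kJ/mol
ΔG < 0, so the forward reaction is spontaneous (proceeds forward).

ΔG = -9.02 kJ/mol; the forward reaction is spontaneous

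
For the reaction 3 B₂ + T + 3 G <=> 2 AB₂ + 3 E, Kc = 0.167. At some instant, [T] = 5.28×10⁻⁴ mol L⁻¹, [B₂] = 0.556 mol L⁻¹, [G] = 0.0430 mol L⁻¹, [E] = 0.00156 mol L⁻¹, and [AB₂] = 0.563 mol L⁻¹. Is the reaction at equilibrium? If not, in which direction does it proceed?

Qc = [AB₂]²·[E]³ / ([B₂]³·[T]·[G]³) = (0.563)²·(0.00156)³ / ((0.556)³·(5.28×10⁻⁴)·(0.0430)³) = 0.167
Qc = 0.167 = Kc, so the system is already at equilibrium.

no net change (already at equilibrium)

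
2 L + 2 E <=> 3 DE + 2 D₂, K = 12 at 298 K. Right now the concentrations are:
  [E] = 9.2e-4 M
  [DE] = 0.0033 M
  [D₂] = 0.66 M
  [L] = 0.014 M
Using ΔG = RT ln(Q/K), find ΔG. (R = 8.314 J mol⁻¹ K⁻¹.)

ΔG = 5.11 kJ/mol

Q = [DE]³·[D₂]² / ([L]²·[E]²) = (0.0033)³·(0.66)² / ((0.014)²·(9.2e-4)²) = 94.4
ΔG = RT ln(Q/K) = (8.314 J mol⁻¹ K⁻¹)(298 K) × ln(94.4/12)
   = (2.478 kJ/mol)(2.063) = 5.11 kJ/mol
ΔG > 0, so the forward reaction is non-spontaneous (proceeds in reverse).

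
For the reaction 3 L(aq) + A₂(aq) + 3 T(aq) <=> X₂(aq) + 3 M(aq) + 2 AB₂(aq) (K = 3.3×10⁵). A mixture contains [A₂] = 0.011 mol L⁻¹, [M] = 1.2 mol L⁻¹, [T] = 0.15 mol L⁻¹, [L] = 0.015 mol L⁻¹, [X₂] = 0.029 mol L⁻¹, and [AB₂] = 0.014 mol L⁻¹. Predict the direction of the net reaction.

Q = [X₂]·[M]³·[AB₂]² / ([L]³·[A₂]·[T]³) = (0.029)·(1.2)³·(0.014)² / ((0.015)³·(0.011)·(0.15)³) = 78000
Q = 78000 < K = 3.3×10⁵, so the forward reaction proceeds.

forward (toward products)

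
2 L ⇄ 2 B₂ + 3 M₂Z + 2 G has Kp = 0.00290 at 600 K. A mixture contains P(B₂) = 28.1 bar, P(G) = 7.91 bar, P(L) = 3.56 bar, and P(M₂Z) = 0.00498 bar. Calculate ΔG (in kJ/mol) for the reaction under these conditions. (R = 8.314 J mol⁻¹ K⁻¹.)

ΔG = -8.96 kJ/mol

Qp = P(B₂)²·P(M₂Z)³·P(G)² / P(L)² = (28.1)²·(0.00498)³·(7.91)² / (3.56)² = 4.81e-4
ΔG = RT ln(Qp/Kp) = (8.314 J mol⁻¹ K⁻¹)(600 K) × ln(4.81e-4/0.00290)
   = (4.988 kJ/mol)(-1.797) = -8.96 kJ/mol
ΔG < 0, so the forward reaction is spontaneous (proceeds forward).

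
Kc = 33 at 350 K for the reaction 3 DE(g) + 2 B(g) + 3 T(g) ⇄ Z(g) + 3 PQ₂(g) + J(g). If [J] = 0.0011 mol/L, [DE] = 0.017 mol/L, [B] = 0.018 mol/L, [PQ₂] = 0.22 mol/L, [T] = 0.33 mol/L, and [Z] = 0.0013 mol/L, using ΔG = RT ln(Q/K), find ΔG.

Qc = [Z]·[PQ₂]³·[J] / ([DE]³·[B]²·[T]³) = (0.0013)·(0.22)³·(0.0011) / ((0.017)³·(0.018)²·(0.33)³) = 266
ΔG = RT ln(Qc/Kc) = (8.314 J mol⁻¹ K⁻¹)(350 K) × ln(266/33)
   = (2.910 kJ/mol)(2.087) = 6.07 kJ/mol
ΔG > 0, so the forward reaction is non-spontaneous (proceeds in reverse).

ΔG = 6.07 kJ/mol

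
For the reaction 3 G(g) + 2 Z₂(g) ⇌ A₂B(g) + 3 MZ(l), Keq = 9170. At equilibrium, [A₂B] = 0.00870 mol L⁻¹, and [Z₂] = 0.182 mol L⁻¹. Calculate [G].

(MZ is a pure liquid — omitted from Keq.)
At equilibrium, Keq = [A₂B] / ([G]³·[Z₂]²) = 9170.
(0.00870) / (([G])³·(0.182)²) = 9170
[G]³ = 2.86×10⁻⁵ ⇒ [G] = 0.0306 mol L⁻¹

[G] = 0.0306 mol L⁻¹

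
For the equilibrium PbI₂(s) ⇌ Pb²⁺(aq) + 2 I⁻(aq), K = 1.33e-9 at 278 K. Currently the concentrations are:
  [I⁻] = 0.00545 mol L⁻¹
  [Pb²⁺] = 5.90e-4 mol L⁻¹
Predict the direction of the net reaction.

reverse (toward reactants)

(PbI₂ is a pure solid — omitted from Q.)
Q = [Pb²⁺]·[I⁻]² = (5.90e-4)·(0.00545)² = 1.75e-8
Q = 1.75e-8 > K = 1.33e-9, so the reverse reaction proceeds.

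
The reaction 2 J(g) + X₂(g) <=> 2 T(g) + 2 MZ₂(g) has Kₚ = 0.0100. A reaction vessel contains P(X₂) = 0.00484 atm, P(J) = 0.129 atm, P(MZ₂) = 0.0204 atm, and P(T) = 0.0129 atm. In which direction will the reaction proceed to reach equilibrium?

Qₚ = P(T)²·P(MZ₂)² / (P(J)²·P(X₂)) = (0.0129)²·(0.0204)² / ((0.129)²·(0.00484)) = 8.60×10⁻⁴
Qₚ = 8.60×10⁻⁴ < Kₚ = 0.0100, so the forward reaction proceeds.

forward (toward products)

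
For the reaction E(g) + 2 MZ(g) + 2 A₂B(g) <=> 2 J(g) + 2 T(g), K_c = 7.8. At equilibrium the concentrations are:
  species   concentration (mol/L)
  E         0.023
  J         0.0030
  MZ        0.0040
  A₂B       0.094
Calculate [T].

[T] = 0.053 mol/L

At equilibrium, K_c = [J]²·[T]² / ([E]·[MZ]²·[A₂B]²) = 7.8.
(0.0030)²·([T])² / ((0.023)·(0.0040)²·(0.094)²) = 7.8
[T]² = 0.00282 ⇒ [T] = 0.053 mol/L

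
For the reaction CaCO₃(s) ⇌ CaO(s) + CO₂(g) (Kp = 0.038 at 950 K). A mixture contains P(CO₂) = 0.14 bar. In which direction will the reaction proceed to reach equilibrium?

(CaCO₃, CaO are pure solids — omitted from Qp.)
Qp = P(CO₂) = 0.14
Qp = 0.14 > Kp = 0.038, so the reverse reaction proceeds.

toward reactants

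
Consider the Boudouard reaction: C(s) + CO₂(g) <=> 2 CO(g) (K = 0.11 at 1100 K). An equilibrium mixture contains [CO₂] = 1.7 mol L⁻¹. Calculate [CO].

(C is a pure solid — omitted from K.)
At equilibrium, K = [CO]² / [CO₂] = 0.11.
([CO])² / (1.7) = 0.11
[CO]² = 0.187 ⇒ [CO] = 0.43 mol L⁻¹

[CO] = 0.43 mol L⁻¹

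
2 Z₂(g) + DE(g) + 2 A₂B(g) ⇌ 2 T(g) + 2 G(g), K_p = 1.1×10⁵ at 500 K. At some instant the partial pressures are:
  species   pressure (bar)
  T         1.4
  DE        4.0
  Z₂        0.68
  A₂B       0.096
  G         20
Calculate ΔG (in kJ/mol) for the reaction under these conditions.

ΔG = -3.62 kJ/mol

Q_p = P(T)²·P(G)² / (P(Z₂)²·P(DE)·P(A₂B)²) = (1.4)²·(20)² / ((0.68)²·(4.0)·(0.096)²) = 46000
ΔG = RT ln(Q_p/K_p) = (8.314 J mol⁻¹ K⁻¹)(500 K) × ln(46000/1.1×10⁵)
   = (4.157 kJ/mol)(-0.8718) = -3.62 kJ/mol
ΔG < 0, so the forward reaction is spontaneous (proceeds forward).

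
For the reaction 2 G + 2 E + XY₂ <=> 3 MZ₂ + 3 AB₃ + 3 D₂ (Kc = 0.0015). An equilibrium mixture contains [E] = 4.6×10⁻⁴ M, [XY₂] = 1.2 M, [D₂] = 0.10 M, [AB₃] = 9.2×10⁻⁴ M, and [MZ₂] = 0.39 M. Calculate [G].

At equilibrium, Kc = [MZ₂]³·[AB₃]³·[D₂]³ / ([G]²·[E]²·[XY₂]) = 0.0015.
(0.39)³·(9.2×10⁻⁴)³·(0.10)³ / (([G])²·(4.6×10⁻⁴)²·(1.2)) = 0.0015
[G]² = 1.21×10⁻⁴ ⇒ [G] = 0.011 M

[G] = 0.011 M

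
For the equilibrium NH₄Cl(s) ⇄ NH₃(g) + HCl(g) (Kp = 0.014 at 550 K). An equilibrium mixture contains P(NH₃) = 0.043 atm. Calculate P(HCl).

P(HCl) = 0.33 atm

(NH₄Cl is a pure solid — omitted from Kp.)
At equilibrium, Kp = P(NH₃)·P(HCl) = 0.014.
(0.043)·(P(HCl)) = 0.014
P(HCl) = 0.326 = 0.33 atm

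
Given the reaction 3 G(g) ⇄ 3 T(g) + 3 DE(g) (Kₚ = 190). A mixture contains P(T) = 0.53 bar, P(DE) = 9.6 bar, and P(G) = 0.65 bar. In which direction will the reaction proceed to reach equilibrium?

Qₚ = P(T)³·P(DE)³ / P(G)³ = (0.53)³·(9.6)³ / (0.65)³ = 480
Qₚ = 480 > Kₚ = 190, so the reverse reaction proceeds.

to the left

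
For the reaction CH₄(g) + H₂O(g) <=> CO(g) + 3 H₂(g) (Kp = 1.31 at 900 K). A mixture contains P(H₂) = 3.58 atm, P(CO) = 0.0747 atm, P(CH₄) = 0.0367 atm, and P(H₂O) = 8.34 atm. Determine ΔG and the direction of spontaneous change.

ΔG = 16.1 kJ/mol; the forward reaction is non-spontaneous

Qp = P(CO)·P(H₂)³ / (P(CH₄)·P(H₂O)) = (0.0747)·(3.58)³ / ((0.0367)·(8.34)) = 11.2
ΔG = RT ln(Qp/Kp) = (8.314 J mol⁻¹ K⁻¹)(900 K) × ln(11.2/1.31)
   = (7.483 kJ/mol)(2.146) = 16.1 kJ/mol
ΔG > 0, so the forward reaction is non-spontaneous (proceeds in reverse).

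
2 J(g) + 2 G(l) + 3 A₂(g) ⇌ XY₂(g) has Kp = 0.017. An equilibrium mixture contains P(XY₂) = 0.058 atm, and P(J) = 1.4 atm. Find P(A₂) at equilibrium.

(G is a pure liquid — omitted from Kp.)
At equilibrium, Kp = P(XY₂) / (P(J)²·P(A₂)³) = 0.017.
(0.058) / ((1.4)²·(P(A₂))³) = 0.017
P(A₂)³ = 1.74 ⇒ P(A₂) = 1.2 atm

P(A₂) = 1.2 atm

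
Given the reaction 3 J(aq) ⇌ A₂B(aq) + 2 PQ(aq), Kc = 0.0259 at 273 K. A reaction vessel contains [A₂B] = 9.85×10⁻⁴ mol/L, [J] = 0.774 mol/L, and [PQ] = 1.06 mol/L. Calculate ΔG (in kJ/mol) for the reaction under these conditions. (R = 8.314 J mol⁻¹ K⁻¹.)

ΔG = -5.41 kJ/mol

Qc = [A₂B]·[PQ]² / [J]³ = (9.85×10⁻⁴)·(1.06)² / (0.774)³ = 0.00239
ΔG = RT ln(Qc/Kc) = (8.314 J mol⁻¹ K⁻¹)(273 K) × ln(0.00239/0.0259)
   = (2.270 kJ/mol)(-2.383) = -5.41 kJ/mol
ΔG < 0, so the forward reaction is spontaneous (proceeds forward).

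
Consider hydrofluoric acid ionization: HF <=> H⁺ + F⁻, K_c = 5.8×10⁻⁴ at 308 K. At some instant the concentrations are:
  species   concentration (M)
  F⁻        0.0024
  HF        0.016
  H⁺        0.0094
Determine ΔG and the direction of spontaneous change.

ΔG = 2.27 kJ/mol; the forward reaction is non-spontaneous

Q_c = [H⁺]·[F⁻] / [HF] = (0.0094)·(0.0024) / (0.016) = 0.00141
ΔG = RT ln(Q_c/K_c) = (8.314 J mol⁻¹ K⁻¹)(308 K) × ln(0.00141/5.8×10⁻⁴)
   = (2.561 kJ/mol)(0.8883) = 2.27 kJ/mol
ΔG > 0, so the forward reaction is non-spontaneous (proceeds in reverse).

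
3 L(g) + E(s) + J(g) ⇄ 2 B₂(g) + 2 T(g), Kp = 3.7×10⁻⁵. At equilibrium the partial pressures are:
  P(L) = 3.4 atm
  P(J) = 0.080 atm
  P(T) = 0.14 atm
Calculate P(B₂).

P(B₂) = 0.077 atm

(E is a pure solid — omitted from Kp.)
At equilibrium, Kp = P(B₂)²·P(T)² / (P(L)³·P(J)) = 3.7×10⁻⁵.
(P(B₂))²·(0.14)² / ((3.4)³·(0.080)) = 3.7×10⁻⁵
P(B₂)² = 0.00594 ⇒ P(B₂) = 0.077 atm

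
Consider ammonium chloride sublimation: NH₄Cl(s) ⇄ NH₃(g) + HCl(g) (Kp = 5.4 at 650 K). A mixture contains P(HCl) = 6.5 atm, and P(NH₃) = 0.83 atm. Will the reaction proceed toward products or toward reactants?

no net change (already at equilibrium)

(NH₄Cl is a pure solid — omitted from Qp.)
Qp = P(NH₃)·P(HCl) = (0.83)·(6.5) = 5.4
Qp = 5.4 = Kp, so the system is already at equilibrium.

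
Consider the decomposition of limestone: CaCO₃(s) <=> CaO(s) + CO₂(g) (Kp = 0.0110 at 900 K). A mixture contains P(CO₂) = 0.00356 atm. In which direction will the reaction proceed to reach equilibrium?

toward products

(CaCO₃, CaO are pure solids — omitted from Qp.)
Qp = P(CO₂) = 0.00356
Qp = 0.00356 < Kp = 0.0110, so the forward reaction proceeds.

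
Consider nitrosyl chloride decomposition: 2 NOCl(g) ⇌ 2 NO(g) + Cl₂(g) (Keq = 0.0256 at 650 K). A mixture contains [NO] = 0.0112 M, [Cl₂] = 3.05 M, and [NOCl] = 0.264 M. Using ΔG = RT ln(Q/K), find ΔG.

ΔG = -8.32 kJ/mol

Q = [NO]²·[Cl₂] / [NOCl]² = (0.0112)²·(3.05) / (0.264)² = 0.00549
ΔG = RT ln(Q/Keq) = (8.314 J mol⁻¹ K⁻¹)(650 K) × ln(0.00549/0.0256)
   = (5.404 kJ/mol)(-1.540) = -8.32 kJ/mol
ΔG < 0, so the forward reaction is spontaneous (proceeds forward).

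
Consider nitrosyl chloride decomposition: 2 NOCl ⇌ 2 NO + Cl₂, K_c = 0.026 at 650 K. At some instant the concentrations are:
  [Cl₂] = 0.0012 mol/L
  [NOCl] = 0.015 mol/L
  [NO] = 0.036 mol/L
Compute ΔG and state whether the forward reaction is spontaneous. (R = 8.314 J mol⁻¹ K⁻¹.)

ΔG = -7.16 kJ/mol; the forward reaction is spontaneous

Q_c = [NO]²·[Cl₂] / [NOCl]² = (0.036)²·(0.0012) / (0.015)² = 0.00691
ΔG = RT ln(Q_c/K_c) = (8.314 J mol⁻¹ K⁻¹)(650 K) × ln(0.00691/0.026)
   = (5.404 kJ/mol)(-1.325) = -7.16 kJ/mol
ΔG < 0, so the forward reaction is spontaneous (proceeds forward).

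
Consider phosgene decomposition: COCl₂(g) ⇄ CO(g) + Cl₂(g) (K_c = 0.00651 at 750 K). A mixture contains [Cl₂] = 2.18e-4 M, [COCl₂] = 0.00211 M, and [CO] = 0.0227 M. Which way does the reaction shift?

Q_c = [CO]·[Cl₂] / [COCl₂] = (0.0227)·(2.18e-4) / (0.00211) = 0.00235
Q_c = 0.00235 < K_c = 0.00651, so the forward reaction proceeds.

toward products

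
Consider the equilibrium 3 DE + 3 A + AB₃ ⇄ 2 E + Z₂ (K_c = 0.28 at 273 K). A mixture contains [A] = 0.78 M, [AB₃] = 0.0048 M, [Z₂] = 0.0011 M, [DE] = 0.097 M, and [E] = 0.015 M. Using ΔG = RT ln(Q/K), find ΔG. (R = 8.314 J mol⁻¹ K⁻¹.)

Q_c = [E]²·[Z₂] / ([DE]³·[A]³·[AB₃]) = (0.015)²·(0.0011) / ((0.097)³·(0.78)³·(0.0048)) = 0.119
ΔG = RT ln(Q_c/K_c) = (8.314 J mol⁻¹ K⁻¹)(273 K) × ln(0.119/0.28)
   = (2.270 kJ/mol)(-0.8557) = -1.94 kJ/mol
ΔG < 0, so the forward reaction is spontaneous (proceeds forward).

ΔG = -1.94 kJ/mol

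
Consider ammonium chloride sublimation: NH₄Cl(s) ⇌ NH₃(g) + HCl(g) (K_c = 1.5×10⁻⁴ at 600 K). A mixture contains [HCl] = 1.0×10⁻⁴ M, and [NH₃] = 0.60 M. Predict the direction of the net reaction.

(NH₄Cl is a pure solid — omitted from Q_c.)
Q_c = [NH₃]·[HCl] = (0.60)·(1.0×10⁻⁴) = 6.0×10⁻⁵
Q_c = 6.0×10⁻⁵ < K_c = 1.5×10⁻⁴, so the forward reaction proceeds.

in the forward direction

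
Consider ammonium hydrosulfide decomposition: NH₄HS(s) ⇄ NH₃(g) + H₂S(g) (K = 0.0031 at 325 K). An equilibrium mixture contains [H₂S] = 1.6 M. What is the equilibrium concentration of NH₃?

(NH₄HS is a pure solid — omitted from K.)
At equilibrium, K = [NH₃]·[H₂S] = 0.0031.
([NH₃])·(1.6) = 0.0031
[NH₃] = 0.00194 = 0.0019 M

[NH₃] = 0.0019 M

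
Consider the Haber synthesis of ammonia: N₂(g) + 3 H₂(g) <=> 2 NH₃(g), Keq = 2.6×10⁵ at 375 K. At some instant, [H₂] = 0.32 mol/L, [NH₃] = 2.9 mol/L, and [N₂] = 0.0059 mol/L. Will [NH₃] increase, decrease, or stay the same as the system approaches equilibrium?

increase

Q = [NH₃]² / ([N₂]·[H₂]³) = (2.9)² / ((0.0059)·(0.32)³) = 44000
Q = 44000 < Keq = 2.6×10⁵: net forward reaction.
NH₃ is a product, so it increases.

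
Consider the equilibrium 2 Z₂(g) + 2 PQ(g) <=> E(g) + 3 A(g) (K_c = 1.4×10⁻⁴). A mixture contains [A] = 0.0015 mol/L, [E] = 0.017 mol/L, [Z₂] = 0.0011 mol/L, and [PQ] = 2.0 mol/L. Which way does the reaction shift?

Q_c = [E]·[A]³ / ([Z₂]²·[PQ]²) = (0.017)·(0.0015)³ / ((0.0011)²·(2.0)²) = 1.2×10⁻⁵
Q_c = 1.2×10⁻⁵ < K_c = 1.4×10⁻⁴, so the forward reaction proceeds.

forward (toward products)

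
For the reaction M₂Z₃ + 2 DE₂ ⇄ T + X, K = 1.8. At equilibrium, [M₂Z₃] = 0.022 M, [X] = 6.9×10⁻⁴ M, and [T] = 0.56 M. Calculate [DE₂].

[DE₂] = 0.099 M

At equilibrium, K = [T]·[X] / ([M₂Z₃]·[DE₂]²) = 1.8.
(0.56)·(6.9×10⁻⁴) / ((0.022)·([DE₂])²) = 1.8
[DE₂]² = 0.00976 ⇒ [DE₂] = 0.099 M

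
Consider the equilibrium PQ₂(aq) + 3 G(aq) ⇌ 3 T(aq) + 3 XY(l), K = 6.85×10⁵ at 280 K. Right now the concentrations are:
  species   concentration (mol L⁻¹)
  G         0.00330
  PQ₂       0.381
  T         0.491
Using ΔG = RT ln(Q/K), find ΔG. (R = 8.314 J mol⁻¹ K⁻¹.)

ΔG = 5.90 kJ/mol

(XY is a pure liquid — omitted from Q.)
Q = [T]³ / ([PQ₂]·[G]³) = (0.491)³ / ((0.381)·(0.00330)³) = 8.65×10⁶
ΔG = RT ln(Q/K) = (8.314 J mol⁻¹ K⁻¹)(280 K) × ln(8.65×10⁶/6.85×10⁵)
   = (2.328 kJ/mol)(2.536) = 5.90 kJ/mol
ΔG > 0, so the forward reaction is non-spontaneous (proceeds in reverse).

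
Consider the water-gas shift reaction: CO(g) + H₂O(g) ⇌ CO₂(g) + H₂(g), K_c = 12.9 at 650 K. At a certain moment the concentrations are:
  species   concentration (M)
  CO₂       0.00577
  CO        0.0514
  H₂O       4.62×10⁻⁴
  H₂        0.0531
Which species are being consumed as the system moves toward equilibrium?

Q_c = [CO₂]·[H₂] / ([CO]·[H₂O]) = (0.00577)·(0.0531) / ((0.0514)·(4.62×10⁻⁴)) = 12.9
Q_c = 12.9 = K_c; the system is at equilibrium.

none (at equilibrium)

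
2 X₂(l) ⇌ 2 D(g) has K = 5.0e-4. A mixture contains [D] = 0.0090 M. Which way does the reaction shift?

(X₂ is a pure liquid — omitted from Q.)
Q = [D]² = (0.0090)² = 8.1e-5
Q = 8.1e-5 < K = 5.0e-4, so the forward reaction proceeds.

toward products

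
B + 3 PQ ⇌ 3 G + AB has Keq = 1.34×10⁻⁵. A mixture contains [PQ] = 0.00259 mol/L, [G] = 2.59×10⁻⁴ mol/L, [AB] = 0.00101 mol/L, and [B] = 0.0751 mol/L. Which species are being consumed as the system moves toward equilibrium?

none (at equilibrium)

Q = [G]³·[AB] / ([B]·[PQ]³) = (2.59×10⁻⁴)³·(0.00101) / ((0.0751)·(0.00259)³) = 1.34×10⁻⁵
Q = 1.34×10⁻⁵ = Keq; the system is at equilibrium.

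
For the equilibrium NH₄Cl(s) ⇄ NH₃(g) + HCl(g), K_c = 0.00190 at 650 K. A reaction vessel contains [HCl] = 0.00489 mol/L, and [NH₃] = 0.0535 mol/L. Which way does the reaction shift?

(NH₄Cl is a pure solid — omitted from Q_c.)
Q_c = [NH₃]·[HCl] = (0.0535)·(0.00489) = 2.62×10⁻⁴
Q_c = 2.62×10⁻⁴ < K_c = 0.00190, so the forward reaction proceeds.

to the right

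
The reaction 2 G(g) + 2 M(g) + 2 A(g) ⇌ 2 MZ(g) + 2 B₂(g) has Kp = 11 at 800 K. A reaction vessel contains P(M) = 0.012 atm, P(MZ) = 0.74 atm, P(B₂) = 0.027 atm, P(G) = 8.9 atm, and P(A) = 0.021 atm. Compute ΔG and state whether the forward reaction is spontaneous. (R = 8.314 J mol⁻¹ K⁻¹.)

Qp = P(MZ)²·P(B₂)² / (P(G)²·P(M)²·P(A)²) = (0.74)²·(0.027)² / ((8.9)²·(0.012)²·(0.021)²) = 79.4
ΔG = RT ln(Qp/Kp) = (8.314 J mol⁻¹ K⁻¹)(800 K) × ln(79.4/11)
   = (6.651 kJ/mol)(1.977) = 13.1 kJ/mol
ΔG > 0, so the forward reaction is non-spontaneous (proceeds in reverse).

ΔG = 13.1 kJ/mol; the forward reaction is non-spontaneous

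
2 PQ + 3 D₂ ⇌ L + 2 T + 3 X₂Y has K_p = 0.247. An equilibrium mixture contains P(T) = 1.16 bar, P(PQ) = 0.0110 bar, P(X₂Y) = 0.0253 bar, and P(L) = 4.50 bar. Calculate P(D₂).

At equilibrium, K_p = P(L)·P(T)²·P(X₂Y)³ / (P(PQ)²·P(D₂)³) = 0.247.
(4.50)·(1.16)²·(0.0253)³ / ((0.0110)²·(P(D₂))³) = 0.247
P(D₂)³ = 3.28 ⇒ P(D₂) = 1.49 bar

P(D₂) = 1.49 bar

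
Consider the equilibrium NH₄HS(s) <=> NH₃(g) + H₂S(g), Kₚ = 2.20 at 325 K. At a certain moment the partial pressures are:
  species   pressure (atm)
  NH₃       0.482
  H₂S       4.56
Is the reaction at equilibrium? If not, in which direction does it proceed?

(NH₄HS is a pure solid — omitted from Qₚ.)
Qₚ = P(NH₃)·P(H₂S) = (0.482)·(4.56) = 2.20
Qₚ = 2.20 = Kₚ, so the system is already at equilibrium.

no net change (already at equilibrium)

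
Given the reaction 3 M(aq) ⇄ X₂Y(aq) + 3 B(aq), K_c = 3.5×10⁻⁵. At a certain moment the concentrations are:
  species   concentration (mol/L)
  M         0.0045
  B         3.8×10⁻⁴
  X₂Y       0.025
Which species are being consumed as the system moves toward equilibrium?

M (reactants)

Q_c = [X₂Y]·[B]³ / [M]³ = (0.025)·(3.8×10⁻⁴)³ / (0.0045)³ = 1.5×10⁻⁵
Q_c = 1.5×10⁻⁵ < K_c = 3.5×10⁻⁵: net forward reaction.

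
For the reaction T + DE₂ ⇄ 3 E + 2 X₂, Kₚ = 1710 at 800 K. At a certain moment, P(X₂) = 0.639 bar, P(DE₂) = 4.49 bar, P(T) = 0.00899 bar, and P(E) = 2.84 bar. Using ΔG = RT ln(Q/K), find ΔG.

ΔG = -13.3 kJ/mol

Qₚ = P(E)³·P(X₂)² / (P(T)·P(DE₂)) = (2.84)³·(0.639)² / ((0.00899)·(4.49)) = 232
ΔG = RT ln(Qₚ/Kₚ) = (8.314 J mol⁻¹ K⁻¹)(800 K) × ln(232/1710)
   = (6.651 kJ/mol)(-1.998) = -13.3 kJ/mol
ΔG < 0, so the forward reaction is spontaneous (proceeds forward).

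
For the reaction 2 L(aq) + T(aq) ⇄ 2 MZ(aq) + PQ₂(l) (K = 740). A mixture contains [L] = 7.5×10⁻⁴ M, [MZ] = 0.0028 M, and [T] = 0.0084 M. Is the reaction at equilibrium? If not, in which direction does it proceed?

(PQ₂ is a pure liquid — omitted from Q.)
Q = [MZ]² / ([L]²·[T]) = (0.0028)² / ((7.5×10⁻⁴)²·(0.0084)) = 1700
Q = 1700 > K = 740, so the reverse reaction proceeds.

toward reactants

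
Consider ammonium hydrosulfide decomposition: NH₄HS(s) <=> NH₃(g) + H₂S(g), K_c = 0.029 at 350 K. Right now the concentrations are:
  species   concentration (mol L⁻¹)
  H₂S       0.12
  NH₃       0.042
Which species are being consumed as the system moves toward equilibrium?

(NH₄HS is a pure solid — omitted from Q_c.)
Q_c = [NH₃]·[H₂S] = (0.042)·(0.12) = 0.0050
Q_c = 0.0050 < K_c = 0.029: net forward reaction.

NH₄HS (reactants)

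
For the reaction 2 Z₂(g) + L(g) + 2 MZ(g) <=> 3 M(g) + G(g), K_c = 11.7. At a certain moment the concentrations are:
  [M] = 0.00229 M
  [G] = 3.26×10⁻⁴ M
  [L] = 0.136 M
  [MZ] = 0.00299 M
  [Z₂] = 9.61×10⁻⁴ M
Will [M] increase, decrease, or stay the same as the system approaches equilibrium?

increase

Q_c = [M]³·[G] / ([Z₂]²·[L]·[MZ]²) = (0.00229)³·(3.26×10⁻⁴) / ((9.61×10⁻⁴)²·(0.136)·(0.00299)²) = 3.49
Q_c = 3.49 < K_c = 11.7: net forward reaction.
M is a product, so it increases.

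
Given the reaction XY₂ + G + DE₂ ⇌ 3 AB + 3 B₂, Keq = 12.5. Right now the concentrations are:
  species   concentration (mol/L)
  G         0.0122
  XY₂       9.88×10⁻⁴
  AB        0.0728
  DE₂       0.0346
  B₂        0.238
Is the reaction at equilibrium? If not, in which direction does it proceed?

Q = [AB]³·[B₂]³ / ([XY₂]·[G]·[DE₂]) = (0.0728)³·(0.238)³ / ((9.88×10⁻⁴)·(0.0122)·(0.0346)) = 12.5
Q = 12.5 = Keq, so the system is already at equilibrium.

at equilibrium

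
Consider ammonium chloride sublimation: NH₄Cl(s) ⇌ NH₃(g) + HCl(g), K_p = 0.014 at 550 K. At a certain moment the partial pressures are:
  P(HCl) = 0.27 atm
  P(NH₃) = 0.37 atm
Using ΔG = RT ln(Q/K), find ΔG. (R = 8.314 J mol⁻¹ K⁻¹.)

(NH₄Cl is a pure solid — omitted from Q_p.)
Q_p = P(NH₃)·P(HCl) = (0.37)·(0.27) = 0.0999
ΔG = RT ln(Q_p/K_p) = (8.314 J mol⁻¹ K⁻¹)(550 K) × ln(0.0999/0.014)
   = (4.573 kJ/mol)(1.965) = 8.99 kJ/mol
ΔG > 0, so the forward reaction is non-spontaneous (proceeds in reverse).

ΔG = 8.99 kJ/mol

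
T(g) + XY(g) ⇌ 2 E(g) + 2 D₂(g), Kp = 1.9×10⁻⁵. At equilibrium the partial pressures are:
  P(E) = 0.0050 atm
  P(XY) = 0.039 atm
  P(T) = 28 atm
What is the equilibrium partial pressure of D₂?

P(D₂) = 0.91 atm

At equilibrium, Kp = P(E)²·P(D₂)² / (P(T)·P(XY)) = 1.9×10⁻⁵.
(0.0050)²·(P(D₂))² / ((28)·(0.039)) = 1.9×10⁻⁵
P(D₂)² = 0.830 ⇒ P(D₂) = 0.91 atm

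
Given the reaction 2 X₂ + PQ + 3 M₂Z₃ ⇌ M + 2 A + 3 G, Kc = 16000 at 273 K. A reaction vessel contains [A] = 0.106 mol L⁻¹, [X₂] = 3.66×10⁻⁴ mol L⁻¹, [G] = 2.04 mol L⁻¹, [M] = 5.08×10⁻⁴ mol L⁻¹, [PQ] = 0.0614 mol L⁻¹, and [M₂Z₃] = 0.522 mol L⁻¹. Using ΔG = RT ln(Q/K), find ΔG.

Qc = [M]·[A]²·[G]³ / ([X₂]²·[PQ]·[M₂Z₃]³) = (5.08×10⁻⁴)·(0.106)²·(2.04)³ / ((3.66×10⁻⁴)²·(0.0614)·(0.522)³) = 41400
ΔG = RT ln(Qc/Kc) = (8.314 J mol⁻¹ K⁻¹)(273 K) × ln(41400/16000)
   = (2.270 kJ/mol)(0.9507) = 2.16 kJ/mol
ΔG > 0, so the forward reaction is non-spontaneous (proceeds in reverse).

ΔG = 2.16 kJ/mol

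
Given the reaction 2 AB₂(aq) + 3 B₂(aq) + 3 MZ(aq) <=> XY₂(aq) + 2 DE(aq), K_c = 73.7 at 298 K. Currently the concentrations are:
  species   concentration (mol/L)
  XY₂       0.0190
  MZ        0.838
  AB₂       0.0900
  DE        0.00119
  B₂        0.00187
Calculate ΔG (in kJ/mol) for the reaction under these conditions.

Q_c = [XY₂]·[DE]² / ([AB₂]²·[B₂]³·[MZ]³) = (0.0190)·(0.00119)² / ((0.0900)²·(0.00187)³·(0.838)³) = 863
ΔG = RT ln(Q_c/K_c) = (8.314 J mol⁻¹ K⁻¹)(298 K) × ln(863/73.7)
   = (2.478 kJ/mol)(2.460) = 6.10 kJ/mol
ΔG > 0, so the forward reaction is non-spontaneous (proceeds in reverse).

ΔG = 6.10 kJ/mol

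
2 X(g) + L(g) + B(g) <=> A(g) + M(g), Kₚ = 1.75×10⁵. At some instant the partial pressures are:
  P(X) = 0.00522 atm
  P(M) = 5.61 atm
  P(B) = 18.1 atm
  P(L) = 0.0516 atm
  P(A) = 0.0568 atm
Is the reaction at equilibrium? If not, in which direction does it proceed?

Qₚ = P(A)·P(M) / (P(X)²·P(L)·P(B)) = (0.0568)·(5.61) / ((0.00522)²·(0.0516)·(18.1)) = 12500
Qₚ = 12500 < Kₚ = 1.75×10⁵, so the forward reaction proceeds.

forward (toward products)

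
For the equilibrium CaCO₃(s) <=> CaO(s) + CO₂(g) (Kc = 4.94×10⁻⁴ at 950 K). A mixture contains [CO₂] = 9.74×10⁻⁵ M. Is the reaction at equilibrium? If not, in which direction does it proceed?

forward (toward products)

(CaCO₃, CaO are pure solids — omitted from Qc.)
Qc = [CO₂] = 9.74×10⁻⁵
Qc = 9.74×10⁻⁵ < Kc = 4.94×10⁻⁴, so the forward reaction proceeds.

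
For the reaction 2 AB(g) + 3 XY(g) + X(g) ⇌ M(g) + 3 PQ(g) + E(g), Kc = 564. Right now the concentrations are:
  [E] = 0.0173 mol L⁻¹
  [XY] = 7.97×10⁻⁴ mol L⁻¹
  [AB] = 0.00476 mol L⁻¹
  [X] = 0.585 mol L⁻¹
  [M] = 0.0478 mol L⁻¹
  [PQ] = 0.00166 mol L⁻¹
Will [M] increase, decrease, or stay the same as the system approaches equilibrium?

Qc = [M]·[PQ]³·[E] / ([AB]²·[XY]³·[X]) = (0.0478)·(0.00166)³·(0.0173) / ((0.00476)²·(7.97×10⁻⁴)³·(0.585)) = 564
Qc = 564 = Kc; the system is at equilibrium.

stay the same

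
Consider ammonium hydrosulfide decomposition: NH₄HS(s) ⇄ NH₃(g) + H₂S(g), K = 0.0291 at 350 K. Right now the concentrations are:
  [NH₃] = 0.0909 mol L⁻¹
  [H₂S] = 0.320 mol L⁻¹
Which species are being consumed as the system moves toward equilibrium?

(NH₄HS is a pure solid — omitted from Q.)
Q = [NH₃]·[H₂S] = (0.0909)·(0.320) = 0.0291
Q = 0.0291 = K; the system is at equilibrium.

none (at equilibrium)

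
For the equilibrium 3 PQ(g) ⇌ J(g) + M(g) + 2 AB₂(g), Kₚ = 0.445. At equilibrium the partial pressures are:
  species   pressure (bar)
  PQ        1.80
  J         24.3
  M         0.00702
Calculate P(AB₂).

P(AB₂) = 3.90 bar

At equilibrium, Kₚ = P(J)·P(M)·P(AB₂)² / P(PQ)³ = 0.445.
(24.3)·(0.00702)·(P(AB₂))² / (1.80)³ = 0.445
P(AB₂)² = 15.2 ⇒ P(AB₂) = 3.90 bar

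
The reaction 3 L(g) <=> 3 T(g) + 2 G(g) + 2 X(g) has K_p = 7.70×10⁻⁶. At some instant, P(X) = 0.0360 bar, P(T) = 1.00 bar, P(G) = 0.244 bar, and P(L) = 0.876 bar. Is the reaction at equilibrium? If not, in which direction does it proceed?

Q_p = P(T)³·P(G)²·P(X)² / P(L)³ = (1.00)³·(0.244)²·(0.0360)² / (0.876)³ = 1.15×10⁻⁴
Q_p = 1.15×10⁻⁴ > K_p = 7.70×10⁻⁶, so the reverse reaction proceeds.

in the reverse direction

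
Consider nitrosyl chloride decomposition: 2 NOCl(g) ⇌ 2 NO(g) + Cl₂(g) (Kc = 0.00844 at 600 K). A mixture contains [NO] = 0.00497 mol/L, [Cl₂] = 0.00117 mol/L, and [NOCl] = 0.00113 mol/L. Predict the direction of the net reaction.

reverse (toward reactants)

Qc = [NO]²·[Cl₂] / [NOCl]² = (0.00497)²·(0.00117) / (0.00113)² = 0.0226
Qc = 0.0226 > Kc = 0.00844, so the reverse reaction proceeds.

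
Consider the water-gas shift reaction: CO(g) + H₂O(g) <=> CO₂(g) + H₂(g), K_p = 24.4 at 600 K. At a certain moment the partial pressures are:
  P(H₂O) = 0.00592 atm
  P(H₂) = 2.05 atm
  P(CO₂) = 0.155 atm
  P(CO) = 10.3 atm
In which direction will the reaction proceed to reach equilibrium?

toward products

Q_p = P(CO₂)·P(H₂) / (P(CO)·P(H₂O)) = (0.155)·(2.05) / ((10.3)·(0.00592)) = 5.21
Q_p = 5.21 < K_p = 24.4, so the forward reaction proceeds.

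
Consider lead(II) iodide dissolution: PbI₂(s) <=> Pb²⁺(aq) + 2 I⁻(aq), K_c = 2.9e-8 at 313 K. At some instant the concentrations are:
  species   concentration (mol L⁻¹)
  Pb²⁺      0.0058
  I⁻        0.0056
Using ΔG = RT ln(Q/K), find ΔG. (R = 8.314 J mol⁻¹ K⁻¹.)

ΔG = 4.78 kJ/mol

(PbI₂ is a pure solid — omitted from Q_c.)
Q_c = [Pb²⁺]·[I⁻]² = (0.0058)·(0.0056)² = 1.82e-7
ΔG = RT ln(Q_c/K_c) = (8.314 J mol⁻¹ K⁻¹)(313 K) × ln(1.82e-7/2.9e-8)
   = (2.602 kJ/mol)(1.837) = 4.78 kJ/mol
ΔG > 0, so the forward reaction is non-spontaneous (proceeds in reverse).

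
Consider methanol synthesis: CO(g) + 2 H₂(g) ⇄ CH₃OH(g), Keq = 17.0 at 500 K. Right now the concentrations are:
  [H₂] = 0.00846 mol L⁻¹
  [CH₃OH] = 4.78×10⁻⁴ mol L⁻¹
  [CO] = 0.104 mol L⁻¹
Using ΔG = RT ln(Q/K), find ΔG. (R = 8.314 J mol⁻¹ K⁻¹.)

Q = [CH₃OH] / ([CO]·[H₂]²) = (4.78×10⁻⁴) / ((0.104)·(0.00846)²) = 64.2
ΔG = RT ln(Q/Keq) = (8.314 J mol⁻¹ K⁻¹)(500 K) × ln(64.2/17.0)
   = (4.157 kJ/mol)(1.329) = 5.52 kJ/mol
ΔG > 0, so the forward reaction is non-spontaneous (proceeds in reverse).

ΔG = 5.52 kJ/mol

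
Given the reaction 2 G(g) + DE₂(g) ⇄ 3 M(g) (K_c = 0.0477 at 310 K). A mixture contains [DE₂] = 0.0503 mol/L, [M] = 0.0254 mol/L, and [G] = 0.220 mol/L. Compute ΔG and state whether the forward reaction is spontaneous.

ΔG = -5.05 kJ/mol; the forward reaction is spontaneous

Q_c = [M]³ / ([G]²·[DE₂]) = (0.0254)³ / ((0.220)²·(0.0503)) = 0.00673
ΔG = RT ln(Q_c/K_c) = (8.314 J mol⁻¹ K⁻¹)(310 K) × ln(0.00673/0.0477)
   = (2.577 kJ/mol)(-1.958) = -5.05 kJ/mol
ΔG < 0, so the forward reaction is spontaneous (proceeds forward).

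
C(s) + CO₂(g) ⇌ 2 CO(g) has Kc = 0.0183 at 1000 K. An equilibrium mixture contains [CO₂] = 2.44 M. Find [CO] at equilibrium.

[CO] = 0.211 M

(C is a pure solid — omitted from Kc.)
At equilibrium, Kc = [CO]² / [CO₂] = 0.0183.
([CO])² / (2.44) = 0.0183
[CO]² = 0.0447 ⇒ [CO] = 0.211 M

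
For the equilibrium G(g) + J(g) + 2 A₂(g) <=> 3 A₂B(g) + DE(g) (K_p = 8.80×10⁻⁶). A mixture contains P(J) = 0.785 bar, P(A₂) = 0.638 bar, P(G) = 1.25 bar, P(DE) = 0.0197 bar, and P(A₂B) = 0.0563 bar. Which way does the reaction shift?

at equilibrium

Q_p = P(A₂B)³·P(DE) / (P(G)·P(J)·P(A₂)²) = (0.0563)³·(0.0197) / ((1.25)·(0.785)·(0.638)²) = 8.80×10⁻⁶
Q_p = 8.80×10⁻⁶ = K_p, so the system is already at equilibrium.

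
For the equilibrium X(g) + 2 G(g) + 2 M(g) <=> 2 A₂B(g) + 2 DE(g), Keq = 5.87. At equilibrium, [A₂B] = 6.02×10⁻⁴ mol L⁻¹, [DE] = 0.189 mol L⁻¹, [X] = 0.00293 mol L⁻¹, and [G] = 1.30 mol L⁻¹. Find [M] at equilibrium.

[M] = 6.67×10⁻⁴ mol L⁻¹

At equilibrium, Keq = [A₂B]²·[DE]² / ([X]·[G]²·[M]²) = 5.87.
(6.02×10⁻⁴)²·(0.189)² / ((0.00293)·(1.30)²·([M])²) = 5.87
[M]² = 4.45×10⁻⁷ ⇒ [M] = 6.67×10⁻⁴ mol L⁻¹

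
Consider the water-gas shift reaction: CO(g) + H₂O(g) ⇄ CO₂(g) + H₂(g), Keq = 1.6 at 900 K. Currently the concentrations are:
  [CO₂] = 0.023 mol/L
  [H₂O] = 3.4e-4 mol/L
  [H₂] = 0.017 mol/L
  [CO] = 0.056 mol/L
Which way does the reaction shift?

Q = [CO₂]·[H₂] / ([CO]·[H₂O]) = (0.023)·(0.017) / ((0.056)·(3.4e-4)) = 21
Q = 21 > Keq = 1.6, so the reverse reaction proceeds.

in the reverse direction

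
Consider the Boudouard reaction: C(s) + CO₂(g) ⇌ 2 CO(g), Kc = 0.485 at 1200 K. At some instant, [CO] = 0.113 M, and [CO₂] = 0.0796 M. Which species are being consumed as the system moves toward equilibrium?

(C is a pure solid — omitted from Qc.)
Qc = [CO]² / [CO₂] = (0.113)² / (0.0796) = 0.160
Qc = 0.160 < Kc = 0.485: net forward reaction.

C, CO₂ (reactants)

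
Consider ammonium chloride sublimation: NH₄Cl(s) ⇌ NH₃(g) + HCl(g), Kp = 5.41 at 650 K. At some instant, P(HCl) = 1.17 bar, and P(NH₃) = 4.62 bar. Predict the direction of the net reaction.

(NH₄Cl is a pure solid — omitted from Qp.)
Qp = P(NH₃)·P(HCl) = (4.62)·(1.17) = 5.41
Qp = 5.41 = Kp, so the system is already at equilibrium.

no net change (already at equilibrium)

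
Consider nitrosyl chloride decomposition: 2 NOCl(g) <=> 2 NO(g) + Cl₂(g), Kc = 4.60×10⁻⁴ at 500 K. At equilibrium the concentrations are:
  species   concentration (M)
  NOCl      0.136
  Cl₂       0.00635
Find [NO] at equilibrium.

[NO] = 0.0366 M

At equilibrium, Kc = [NO]²·[Cl₂] / [NOCl]² = 4.60×10⁻⁴.
([NO])²·(0.00635) / (0.136)² = 4.60×10⁻⁴
[NO]² = 0.00134 ⇒ [NO] = 0.0366 M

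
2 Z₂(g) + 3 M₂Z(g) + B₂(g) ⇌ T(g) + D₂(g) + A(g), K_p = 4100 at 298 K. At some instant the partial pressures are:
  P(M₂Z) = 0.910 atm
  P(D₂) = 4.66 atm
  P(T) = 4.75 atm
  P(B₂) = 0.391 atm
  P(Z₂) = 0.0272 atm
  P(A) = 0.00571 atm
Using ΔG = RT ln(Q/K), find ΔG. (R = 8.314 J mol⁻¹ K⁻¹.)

ΔG = -4.85 kJ/mol

Q_p = P(T)·P(D₂)·P(A) / (P(Z₂)²·P(M₂Z)³·P(B₂)) = (4.75)·(4.66)·(0.00571) / ((0.0272)²·(0.910)³·(0.391)) = 580
ΔG = RT ln(Q_p/K_p) = (8.314 J mol⁻¹ K⁻¹)(298 K) × ln(580/4100)
   = (2.478 kJ/mol)(-1.956) = -4.85 kJ/mol
ΔG < 0, so the forward reaction is spontaneous (proceeds forward).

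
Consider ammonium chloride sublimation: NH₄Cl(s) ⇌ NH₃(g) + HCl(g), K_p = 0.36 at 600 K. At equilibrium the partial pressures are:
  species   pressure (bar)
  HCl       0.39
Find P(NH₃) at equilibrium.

P(NH₃) = 0.92 bar

(NH₄Cl is a pure solid — omitted from K_p.)
At equilibrium, K_p = P(NH₃)·P(HCl) = 0.36.
(P(NH₃))·(0.39) = 0.36
P(NH₃) = 0.923 = 0.92 bar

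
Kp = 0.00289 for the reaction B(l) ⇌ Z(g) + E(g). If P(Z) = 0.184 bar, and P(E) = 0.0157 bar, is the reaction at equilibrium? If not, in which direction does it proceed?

(B is a pure liquid — omitted from Qp.)
Qp = P(Z)·P(E) = (0.184)·(0.0157) = 0.00289
Qp = 0.00289 = Kp, so the system is already at equilibrium.

no net change (already at equilibrium)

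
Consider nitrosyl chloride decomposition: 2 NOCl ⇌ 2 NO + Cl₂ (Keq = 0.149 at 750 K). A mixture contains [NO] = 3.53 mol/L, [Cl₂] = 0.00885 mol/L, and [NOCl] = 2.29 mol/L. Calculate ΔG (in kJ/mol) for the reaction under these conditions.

Q = [NO]²·[Cl₂] / [NOCl]² = (3.53)²·(0.00885) / (2.29)² = 0.0210
ΔG = RT ln(Q/Keq) = (8.314 J mol⁻¹ K⁻¹)(750 K) × ln(0.0210/0.149)
   = (6.236 kJ/mol)(-1.959) = -12.2 kJ/mol
ΔG < 0, so the forward reaction is spontaneous (proceeds forward).

ΔG = -12.2 kJ/mol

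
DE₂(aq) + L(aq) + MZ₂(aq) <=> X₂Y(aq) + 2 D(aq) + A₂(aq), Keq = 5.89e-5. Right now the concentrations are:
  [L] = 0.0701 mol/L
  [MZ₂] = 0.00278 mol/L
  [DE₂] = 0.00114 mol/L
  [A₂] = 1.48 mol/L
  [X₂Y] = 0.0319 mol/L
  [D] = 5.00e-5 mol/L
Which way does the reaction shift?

Q = [X₂Y]·[D]²·[A₂] / ([DE₂]·[L]·[MZ₂]) = (0.0319)·(5.00e-5)²·(1.48) / ((0.00114)·(0.0701)·(0.00278)) = 5.31e-4
Q = 5.31e-4 > Keq = 5.89e-5, so the reverse reaction proceeds.

to the left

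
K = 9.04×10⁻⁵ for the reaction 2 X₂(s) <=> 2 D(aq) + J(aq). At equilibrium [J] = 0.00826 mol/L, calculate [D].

[D] = 0.105 mol/L

(X₂ is a pure solid — omitted from K.)
At equilibrium, K = [D]²·[J] = 9.04×10⁻⁵.
([D])²·(0.00826) = 9.04×10⁻⁵
[D]² = 0.0109 ⇒ [D] = 0.105 mol/L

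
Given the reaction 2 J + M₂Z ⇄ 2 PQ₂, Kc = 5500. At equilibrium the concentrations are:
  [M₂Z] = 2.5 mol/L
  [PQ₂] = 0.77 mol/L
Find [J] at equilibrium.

At equilibrium, Kc = [PQ₂]² / ([J]²·[M₂Z]) = 5500.
(0.77)² / (([J])²·(2.5)) = 5500
[J]² = 4.31×10⁻⁵ ⇒ [J] = 0.0066 mol/L

[J] = 0.0066 mol/L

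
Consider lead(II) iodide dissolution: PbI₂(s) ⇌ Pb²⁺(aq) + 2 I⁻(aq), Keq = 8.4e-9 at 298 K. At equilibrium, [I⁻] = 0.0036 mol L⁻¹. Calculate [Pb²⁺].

(PbI₂ is a pure solid — omitted from Keq.)
At equilibrium, Keq = [Pb²⁺]·[I⁻]² = 8.4e-9.
([Pb²⁺])·(0.0036)² = 8.4e-9
[Pb²⁺] = 6.48e-4 = 6.5e-4 mol L⁻¹

[Pb²⁺] = 6.5e-4 mol L⁻¹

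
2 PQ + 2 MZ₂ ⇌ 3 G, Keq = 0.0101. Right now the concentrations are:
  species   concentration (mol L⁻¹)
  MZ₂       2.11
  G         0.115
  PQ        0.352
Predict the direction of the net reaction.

toward products

Q = [G]³ / ([PQ]²·[MZ₂]²) = (0.115)³ / ((0.352)²·(2.11)²) = 0.00276
Q = 0.00276 < Keq = 0.0101, so the forward reaction proceeds.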